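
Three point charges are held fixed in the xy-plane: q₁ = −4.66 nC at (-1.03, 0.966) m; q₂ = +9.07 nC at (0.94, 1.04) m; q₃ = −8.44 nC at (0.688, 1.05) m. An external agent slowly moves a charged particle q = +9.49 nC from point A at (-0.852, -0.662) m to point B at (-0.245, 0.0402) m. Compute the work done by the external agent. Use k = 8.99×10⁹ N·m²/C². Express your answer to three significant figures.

For quasistatic motion the external work equals the change in potential energy: W_ext = qΔV = q(V_B − V_A).
At A: distances to the source charges are 1.64 m, 2.47 m, 2.30 m; V_A = Σ kqᵢ/rᵢ = -25.5 V.
At B: distances to the source charges are 1.21 m, 1.55 m, 1.37 m; V_B = Σ kqᵢ/rᵢ = -37.1 V.
ΔV = V_B − V_A = -11.6 V.
W_ext = qΔV = (9.49×10⁻⁹ C)(-11.6 V) = -1.10×10⁻⁷ J.

-1.10×10⁻⁷ J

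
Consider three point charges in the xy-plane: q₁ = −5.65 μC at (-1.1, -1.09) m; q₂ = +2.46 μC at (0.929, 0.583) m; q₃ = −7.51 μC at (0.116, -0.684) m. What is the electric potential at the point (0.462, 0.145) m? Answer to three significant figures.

-6.61×10⁴ V

Electric potential is a scalar, so the contributions from each charge add algebraically: V = Σ kqᵢ/rᵢ.
Distances from the field point to each charge: r₁ = 1.99 m, r₂ = 0.640 m, r₃ = 0.898 m.
V = k[(-5.65×10⁻⁶)/(1.99) + (2.46×10⁻⁶)/(0.640) + (-7.51×10⁻⁶)/(0.898)] = -6.61×10⁴ V.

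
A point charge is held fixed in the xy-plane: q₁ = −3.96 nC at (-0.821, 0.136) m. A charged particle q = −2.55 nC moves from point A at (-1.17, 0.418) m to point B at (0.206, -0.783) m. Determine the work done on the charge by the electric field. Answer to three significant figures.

The work done by the electric force is W_field = −ΔU = −q(V_B − V_A) = q(V_A − V_B).
At A: distance to the source charge is 0.449 m; V_A = kq₁/r = -79.3 V.
At B: distance to the source charge is 1.38 m; V_B = kq₁/r = -25.8 V.
ΔV = V_B − V_A = 53.5 V.
W_field = −qΔV = −(-2.55×10⁻⁹ C)(53.5 V) = 1.36×10⁻⁷ J.

1.36×10⁻⁷ J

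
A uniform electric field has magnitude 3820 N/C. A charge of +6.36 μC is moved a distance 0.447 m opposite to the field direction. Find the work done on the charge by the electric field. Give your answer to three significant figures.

-0.0109 J

The potential change for a displacement 0.447 m opposite to the field direction is ΔV = +Ed = 1710 V.
W_field = −qΔV = -0.0109 J.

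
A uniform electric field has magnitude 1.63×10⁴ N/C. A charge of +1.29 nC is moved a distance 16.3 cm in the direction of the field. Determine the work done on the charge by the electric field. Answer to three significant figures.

3.43×10⁻⁶ J

The potential change for a displacement 16.3 cm in the direction of the field is ΔV = −Ed = -2660 V.
W_field = −qΔV = 3.43×10⁻⁶ J.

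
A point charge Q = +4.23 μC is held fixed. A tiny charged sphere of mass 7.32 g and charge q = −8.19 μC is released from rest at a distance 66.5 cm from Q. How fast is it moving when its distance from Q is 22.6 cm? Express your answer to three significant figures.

Only the electrostatic force acts, so mechanical energy is conserved: ½mv² = U₁ − U₂ = kQq(1/r₁ − 1/r₂).
U₁ − U₂ = (8.99×10⁹ N·m²/C²)(4.23×10⁻⁶ C)(-8.19×10⁻⁶ C)(1/0.665 − 1/0.226) = 0.910 J.
v = √(2·0.910/7.32×10⁻³) = 15.8 m/s.

15.8 m/s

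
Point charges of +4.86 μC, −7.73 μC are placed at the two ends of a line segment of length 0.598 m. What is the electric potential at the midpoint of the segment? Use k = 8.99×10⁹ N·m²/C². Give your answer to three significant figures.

The total potential is the scalar sum of each charge's contribution, V = Σ kqᵢ/rᵢ.
Each charge is 0.299 m from the midpoint.
V = k[(4.86×10⁻⁶)/(0.299) + (-7.73×10⁻⁶)/(0.299)] = -8.63×10⁴ V.

-8.63×10⁴ V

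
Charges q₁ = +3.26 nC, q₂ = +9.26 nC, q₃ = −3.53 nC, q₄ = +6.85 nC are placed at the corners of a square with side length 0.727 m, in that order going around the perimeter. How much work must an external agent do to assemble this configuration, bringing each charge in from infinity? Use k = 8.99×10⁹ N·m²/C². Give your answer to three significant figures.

4.00×10⁻⁷ J

The work to assemble the configuration equals its total potential energy, U = Σ kqᵢqⱼ/rᵢⱼ over all pairs.
The four side pairs have separation 0.727 m and the two diagonal pairs 1.03 m.
Summing all 6 pair terms gives U = 4.00×10⁻⁷ J.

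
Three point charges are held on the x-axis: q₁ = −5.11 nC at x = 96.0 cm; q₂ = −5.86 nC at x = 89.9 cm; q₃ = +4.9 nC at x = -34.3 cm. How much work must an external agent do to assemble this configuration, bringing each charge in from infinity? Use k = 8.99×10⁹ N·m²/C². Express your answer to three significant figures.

4.03×10⁻⁶ J

The work to assemble the configuration equals its total potential energy, U = Σ kqᵢqⱼ/rᵢⱼ over all pairs.
Pair separations: r₁₂ = 0.0610 m, r₁₃ = 1.30 m, r₂₃ = 1.24 m.
U = (4.41×10⁻⁶) + (-1.73×10⁻⁷) + (-2.08×10⁻⁷) = 4.03×10⁻⁶ J.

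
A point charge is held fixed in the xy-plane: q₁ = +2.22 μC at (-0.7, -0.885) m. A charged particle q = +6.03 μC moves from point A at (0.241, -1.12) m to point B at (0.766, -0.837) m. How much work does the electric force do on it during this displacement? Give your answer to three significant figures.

The work done by the electric force is W_field = −ΔU = −q(V_B − V_A) = q(V_A − V_B).
At A: distance to the source charge is 0.970 m; V_A = kq₁/r = 2.06×10⁴ V.
At B: distance to the source charge is 1.47 m; V_B = kq₁/r = 1.36×10⁴ V.
ΔV = V_B − V_A = -6970 V.
W_field = −qΔV = −(6.03×10⁻⁶ C)(-6970 V) = 0.0420 J.

0.0420 J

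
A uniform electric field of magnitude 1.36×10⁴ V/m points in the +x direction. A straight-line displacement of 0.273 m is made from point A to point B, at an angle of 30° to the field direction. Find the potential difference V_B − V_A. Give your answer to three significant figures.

-3220 V

Only the component of displacement along E changes the potential: ΔV = −E·d·cosθ.
ΔV = −(1.36×10⁴ V/m)(0.273 m)cos30° = -3220 V.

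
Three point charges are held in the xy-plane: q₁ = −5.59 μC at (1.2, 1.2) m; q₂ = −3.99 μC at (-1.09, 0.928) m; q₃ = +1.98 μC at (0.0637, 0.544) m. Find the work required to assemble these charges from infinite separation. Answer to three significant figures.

-0.0473 J

The work to assemble the configuration equals its total potential energy, U = Σ kqᵢqⱼ/rᵢⱼ over all pairs.
Pair separations: r₁₂ = 2.31 m, r₁₃ = 1.31 m, r₂₃ = 1.22 m.
U = (0.0869) + (-0.0758) + (-0.0584) = -0.0473 J.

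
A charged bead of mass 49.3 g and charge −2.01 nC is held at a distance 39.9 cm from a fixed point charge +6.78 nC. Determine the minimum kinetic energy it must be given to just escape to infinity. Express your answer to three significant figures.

3.07×10⁻⁷ J

To just escape, total mechanical energy must reach zero at infinity: ½mv²_min + U = 0, so ½mv²_min = −U = |kQq|/r.
|U| = |kQq|/r = (8.99×10⁹ N·m²/C²)(6.78×10⁻⁹)(2.01×10⁻⁹)/(0.399) = 3.07×10⁻⁷ J.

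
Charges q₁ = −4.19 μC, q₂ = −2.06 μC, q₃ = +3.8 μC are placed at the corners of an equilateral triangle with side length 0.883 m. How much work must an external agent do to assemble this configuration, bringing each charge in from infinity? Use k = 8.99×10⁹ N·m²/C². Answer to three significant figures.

-0.154 J

The work to assemble the configuration equals its total potential energy, U = Σ kqᵢqⱼ/rᵢⱼ over all pairs.
All three pair separations equal the side length, 0.883 m.
U = (0.0879) + (-0.162) + (-0.0797) = -0.154 J.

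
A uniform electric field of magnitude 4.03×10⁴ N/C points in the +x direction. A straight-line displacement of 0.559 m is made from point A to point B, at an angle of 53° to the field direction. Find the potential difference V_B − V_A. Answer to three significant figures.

-1.36×10⁴ V

Only the component of displacement along E changes the potential: ΔV = −E·d·cosθ.
ΔV = −(4.03×10⁴ V/m)(0.559 m)cos53° = -1.36×10⁴ V.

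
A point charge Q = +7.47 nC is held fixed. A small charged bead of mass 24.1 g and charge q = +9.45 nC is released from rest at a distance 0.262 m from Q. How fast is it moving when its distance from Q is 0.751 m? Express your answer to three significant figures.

Only the electrostatic force acts, so mechanical energy is conserved: ½mv² = U₁ − U₂ = kQq(1/r₁ − 1/r₂).
U₁ − U₂ = (8.99×10⁹ N·m²/C²)(7.47×10⁻⁹ C)(9.45×10⁻⁹ C)(1/0.262 − 1/0.751) = 1.58×10⁻⁶ J.
v = √(2·1.58×10⁻⁶/0.0241) = 0.0114 m/s.

0.0114 m/s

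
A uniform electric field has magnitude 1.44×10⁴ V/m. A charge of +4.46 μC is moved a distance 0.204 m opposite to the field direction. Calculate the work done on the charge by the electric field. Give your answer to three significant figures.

-0.0131 J

The potential change for a displacement 0.204 m opposite to the field direction is ΔV = +Ed = 2940 V.
W_field = −qΔV = -0.0131 J.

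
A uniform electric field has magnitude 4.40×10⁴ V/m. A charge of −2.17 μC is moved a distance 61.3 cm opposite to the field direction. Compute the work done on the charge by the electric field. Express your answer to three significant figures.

The potential change for a displacement 61.3 cm opposite to the field direction is ΔV = +Ed = 2.70×10⁴ V.
W_field = −qΔV = 0.0585 J.

0.0585 J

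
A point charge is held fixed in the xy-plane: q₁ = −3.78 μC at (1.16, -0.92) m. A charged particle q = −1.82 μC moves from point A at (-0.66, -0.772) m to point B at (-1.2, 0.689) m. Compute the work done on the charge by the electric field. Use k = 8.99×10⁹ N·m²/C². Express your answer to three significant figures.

0.0122 J

The work done by the electric force is W_field = −ΔU = −q(V_B − V_A) = q(V_A − V_B).
At A: distance to the source charge is 1.83 m; V_A = kq₁/r = -1.86×10⁴ V.
At B: distance to the source charge is 2.86 m; V_B = kq₁/r = -1.19×10⁴ V.
ΔV = V_B − V_A = 6710 V.
W_field = −qΔV = −(-1.82×10⁻⁶ C)(6710 V) = 0.0122 J.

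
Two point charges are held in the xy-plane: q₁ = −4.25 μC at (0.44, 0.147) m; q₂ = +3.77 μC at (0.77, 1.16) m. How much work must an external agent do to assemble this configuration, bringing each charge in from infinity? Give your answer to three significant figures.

-0.135 J

The assembly work is the sum of pairwise potential energies, U = Σ_{i<j} kqᵢqⱼ/rᵢⱼ.
Pair separations: r₁₂ = 1.07 m.
U = (-0.135) = -0.135 J.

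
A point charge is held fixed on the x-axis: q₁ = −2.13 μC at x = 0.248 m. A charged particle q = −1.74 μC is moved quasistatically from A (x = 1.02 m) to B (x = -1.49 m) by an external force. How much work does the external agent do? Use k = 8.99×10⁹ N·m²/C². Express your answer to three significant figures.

For quasistatic motion the external work equals the change in potential energy: W_ext = qΔV = q(V_B − V_A).
At A: distance to the source charge is 0.772 m; V_A = kq₁/r = -2.48×10⁴ V.
At B: distance to the source charge is 1.74 m; V_B = kq₁/r = -1.10×10⁴ V.
ΔV = V_B − V_A = 1.38×10⁴ V.
W_ext = qΔV = (-1.74×10⁻⁶ C)(1.38×10⁴ V) = -0.0240 J.

-0.0240 J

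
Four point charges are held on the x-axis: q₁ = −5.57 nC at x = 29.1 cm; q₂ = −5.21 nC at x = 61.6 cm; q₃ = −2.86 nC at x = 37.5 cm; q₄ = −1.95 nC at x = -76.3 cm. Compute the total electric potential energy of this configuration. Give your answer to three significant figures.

The work to assemble the configuration equals its total potential energy, U = Σ kqᵢqⱼ/rᵢⱼ over all pairs.
Pair separations: r₁₂ = 0.325 m, r₁₃ = 0.0840 m, r₁₄ = 1.05 m, r₂₃ = 0.241 m, r₂₄ = 1.38 m, r₃₄ = 1.14 m.
Summing all 6 pair terms gives U = 3.27×10⁻⁶ J.

3.27×10⁻⁶ J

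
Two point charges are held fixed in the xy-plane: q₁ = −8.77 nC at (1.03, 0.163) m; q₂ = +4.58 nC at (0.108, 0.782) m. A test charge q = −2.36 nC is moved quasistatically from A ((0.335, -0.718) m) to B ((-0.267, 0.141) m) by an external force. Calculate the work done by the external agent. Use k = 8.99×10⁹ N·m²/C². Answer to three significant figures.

-8.92×10⁻⁸ J

For quasistatic motion the external work equals the change in potential energy: W_ext = qΔV = q(V_B − V_A).
At A: distances to the source charges are 1.12 m, 1.52 m; V_A = Σ kqᵢ/rᵢ = -43.1 V.
At B: distances to the source charges are 1.30 m, 0.743 m; V_B = Σ kqᵢ/rᵢ = -5.34 V.
ΔV = V_B − V_A = 37.8 V.
W_ext = qΔV = (-2.36×10⁻⁹ C)(37.8 V) = -8.92×10⁻⁸ J.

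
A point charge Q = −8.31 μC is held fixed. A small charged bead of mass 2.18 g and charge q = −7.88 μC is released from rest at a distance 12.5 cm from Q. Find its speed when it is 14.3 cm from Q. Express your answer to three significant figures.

Only the electrostatic force acts, so mechanical energy is conserved: ½mv² = U₁ − U₂ = kQq(1/r₁ − 1/r₂).
U₁ − U₂ = (8.99×10⁹ N·m²/C²)(-8.31×10⁻⁶ C)(-7.88×10⁻⁶ C)(1/0.125 − 1/0.143) = 0.593 J.
v = √(2·0.593/2.18×10⁻³) = 23.3 m/s.

23.3 m/s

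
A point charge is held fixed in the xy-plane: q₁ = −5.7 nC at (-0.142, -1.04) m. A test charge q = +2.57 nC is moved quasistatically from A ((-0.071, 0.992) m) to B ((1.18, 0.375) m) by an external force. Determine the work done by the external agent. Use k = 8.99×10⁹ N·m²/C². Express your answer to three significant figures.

-3.24×10⁻⁹ J

For quasistatic motion the external work equals the change in potential energy: W_ext = qΔV = q(V_B − V_A).
At A: distance to the source charge is 2.03 m; V_A = kq₁/r = -25.2 V.
At B: distance to the source charge is 1.94 m; V_B = kq₁/r = -26.5 V.
ΔV = V_B − V_A = -1.26 V.
W_ext = qΔV = (2.57×10⁻⁹ C)(-1.26 V) = -3.24×10⁻⁹ J.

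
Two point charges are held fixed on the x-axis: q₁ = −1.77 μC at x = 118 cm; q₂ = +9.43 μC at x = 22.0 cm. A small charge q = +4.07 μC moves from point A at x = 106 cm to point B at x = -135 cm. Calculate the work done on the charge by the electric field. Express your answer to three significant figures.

The work done by the electric force is W_field = −ΔU = −q(V_B − V_A) = q(V_A − V_B).
At A: distances to the source charges are 0.120 m, 0.840 m; V_A = Σ kqᵢ/rᵢ = -3.17×10⁴ V.
At B: distances to the source charges are 2.53 m, 1.57 m; V_B = Σ kqᵢ/rᵢ = 4.77×10⁴ V.
ΔV = V_B − V_A = 7.94×10⁴ V.
W_field = −qΔV = −(4.07×10⁻⁶ C)(7.94×10⁴ V) = -0.323 J.

-0.323 J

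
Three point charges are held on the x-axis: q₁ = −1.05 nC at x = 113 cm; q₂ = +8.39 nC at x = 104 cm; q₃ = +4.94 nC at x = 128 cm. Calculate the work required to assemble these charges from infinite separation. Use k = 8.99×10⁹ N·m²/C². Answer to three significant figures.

The assembly work is the sum of pairwise potential energies, U = Σ_{i<j} kqᵢqⱼ/rᵢⱼ.
Pair separations: r₁₂ = 0.0900 m, r₁₃ = 0.150 m, r₂₃ = 0.240 m.
U = (-8.80×10⁻⁷) + (-3.11×10⁻⁷) + (1.55×10⁻⁶) = 3.62×10⁻⁷ J.

3.62×10⁻⁷ J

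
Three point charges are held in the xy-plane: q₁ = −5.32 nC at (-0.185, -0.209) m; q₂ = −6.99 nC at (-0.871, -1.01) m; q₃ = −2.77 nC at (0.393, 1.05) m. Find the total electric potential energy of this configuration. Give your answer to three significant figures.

The work to assemble the configuration equals its total potential energy, U = Σ kqᵢqⱼ/rᵢⱼ over all pairs.
Pair separations: r₁₂ = 1.05 m, r₁₃ = 1.39 m, r₂₃ = 2.42 m.
U = (3.17×10⁻⁷) + (9.56×10⁻⁸) + (7.20×10⁻⁸) = 4.85×10⁻⁷ J.

4.85×10⁻⁷ J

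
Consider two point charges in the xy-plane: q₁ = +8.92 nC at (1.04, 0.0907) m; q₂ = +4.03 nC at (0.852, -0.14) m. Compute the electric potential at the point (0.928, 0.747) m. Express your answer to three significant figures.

The total potential is the scalar sum of each charge's contribution, V = Σ kqᵢ/rᵢ.
Distances from the field point to each charge: r₁ = 0.666 m, r₂ = 0.890 m.
V = k[(8.92×10⁻⁹)/(0.666) + (4.03×10⁻⁹)/(0.890)] = 161 V.

161 V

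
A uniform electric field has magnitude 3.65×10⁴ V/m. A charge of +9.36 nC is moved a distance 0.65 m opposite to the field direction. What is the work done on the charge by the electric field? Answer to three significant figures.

The potential change for a displacement 0.65 m opposite to the field direction is ΔV = +Ed = 2.37×10⁴ V.
W_field = −qΔV = -2.22×10⁻⁴ J.

-2.22×10⁻⁴ J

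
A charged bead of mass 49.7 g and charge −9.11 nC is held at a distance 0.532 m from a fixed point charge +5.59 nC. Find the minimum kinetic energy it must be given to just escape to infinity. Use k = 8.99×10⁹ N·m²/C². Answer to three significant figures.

To just escape, total mechanical energy must reach zero at infinity: ½mv²_min + U = 0, so ½mv²_min = −U = |kQq|/r.
|U| = |kQq|/r = (8.99×10⁹ N·m²/C²)(5.59×10⁻⁹)(9.11×10⁻⁹)/(0.532) = 8.61×10⁻⁷ J.

8.61×10⁻⁷ J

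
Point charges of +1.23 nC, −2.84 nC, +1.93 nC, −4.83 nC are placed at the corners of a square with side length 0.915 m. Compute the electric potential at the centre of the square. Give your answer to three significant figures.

-62.7 V

The total potential is the scalar sum of each charge's contribution, V = Σ kqᵢ/rᵢ.
The distance from each corner to the centre is a√2/2 = 0.647 m.
V = k[(1.23×10⁻⁹)/(0.647) + (-2.84×10⁻⁹)/(0.647) + (1.93×10⁻⁹)/(0.647) + (-4.83×10⁻⁹)/(0.647)] = -62.7 V.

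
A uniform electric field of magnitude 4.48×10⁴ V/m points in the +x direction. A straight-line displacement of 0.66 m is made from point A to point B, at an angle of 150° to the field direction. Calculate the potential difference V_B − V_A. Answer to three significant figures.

Only the component of displacement along E changes the potential: ΔV = −E·d·cosθ.
ΔV = −(4.48×10⁴ V/m)(0.660 m)cos150° = 2.56×10⁴ V.

2.56×10⁴ V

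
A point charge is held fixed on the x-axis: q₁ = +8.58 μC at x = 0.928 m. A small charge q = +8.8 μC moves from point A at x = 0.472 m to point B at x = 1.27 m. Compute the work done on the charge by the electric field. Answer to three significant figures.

The work done by the electric force is W_field = −ΔU = −q(V_B − V_A) = q(V_A − V_B).
At A: distance to the source charge is 0.456 m; V_A = kq₁/r = 1.69×10⁵ V.
At B: distance to the source charge is 0.342 m; V_B = kq₁/r = 2.26×10⁵ V.
ΔV = V_B − V_A = 5.64×10⁴ V.
W_field = −qΔV = −(8.80×10⁻⁶ C)(5.64×10⁴ V) = -0.496 J.

-0.496 J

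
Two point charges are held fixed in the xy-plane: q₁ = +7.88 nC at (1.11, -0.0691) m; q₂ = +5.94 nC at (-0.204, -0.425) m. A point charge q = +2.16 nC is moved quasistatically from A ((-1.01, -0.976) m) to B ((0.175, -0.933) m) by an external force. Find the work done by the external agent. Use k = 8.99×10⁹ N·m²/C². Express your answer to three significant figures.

For quasistatic motion the external work equals the change in potential energy: W_ext = qΔV = q(V_B − V_A).
At A: distances to the source charges are 2.31 m, 0.976 m; V_A = Σ kqᵢ/rᵢ = 85.4 V.
At B: distances to the source charges are 1.27 m, 0.634 m; V_B = Σ kqᵢ/rᵢ = 140 V.
ΔV = V_B − V_A = 54.5 V.
W_ext = qΔV = (2.16×10⁻⁹ C)(54.5 V) = 1.18×10⁻⁷ J.

1.18×10⁻⁷ J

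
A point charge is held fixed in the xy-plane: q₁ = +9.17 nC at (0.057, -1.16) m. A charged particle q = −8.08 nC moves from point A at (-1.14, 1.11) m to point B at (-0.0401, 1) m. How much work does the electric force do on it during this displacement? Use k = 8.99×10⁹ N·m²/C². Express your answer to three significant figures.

4.85×10⁻⁸ J

The work done by the electric force is W_field = −ΔU = −q(V_B − V_A) = q(V_A − V_B).
At A: distance to the source charge is 2.57 m; V_A = kq₁/r = 32.1 V.
At B: distance to the source charge is 2.16 m; V_B = kq₁/r = 38.1 V.
ΔV = V_B − V_A = 6.00 V.
W_field = −qΔV = −(-8.08×10⁻⁹ C)(6.00 V) = 4.85×10⁻⁸ J.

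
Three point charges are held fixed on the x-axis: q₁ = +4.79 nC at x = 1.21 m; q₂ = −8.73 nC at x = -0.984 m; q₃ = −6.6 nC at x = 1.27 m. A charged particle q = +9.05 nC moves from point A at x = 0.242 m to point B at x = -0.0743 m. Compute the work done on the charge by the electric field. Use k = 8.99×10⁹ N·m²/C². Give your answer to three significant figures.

1.78×10⁻⁷ J

The work done by the electric force is W_field = −ΔU = −q(V_B − V_A) = q(V_A − V_B).
At A: distances to the source charges are 0.968 m, 1.23 m, 1.03 m; V_A = Σ kqᵢ/rᵢ = -77.2 V.
At B: distances to the source charges are 1.28 m, 0.910 m, 1.34 m; V_B = Σ kqᵢ/rᵢ = -96.9 V.
ΔV = V_B − V_A = -19.6 V.
W_field = −qΔV = −(9.05×10⁻⁹ C)(-19.6 V) = 1.78×10⁻⁷ J.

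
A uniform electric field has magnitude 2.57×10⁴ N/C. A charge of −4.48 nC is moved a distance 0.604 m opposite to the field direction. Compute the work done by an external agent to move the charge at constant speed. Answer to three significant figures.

The potential change for a displacement 0.604 m opposite to the field direction is ΔV = +Ed = 1.55×10⁴ V.
W_ext = qΔV = -6.95×10⁻⁵ J.

-6.95×10⁻⁵ J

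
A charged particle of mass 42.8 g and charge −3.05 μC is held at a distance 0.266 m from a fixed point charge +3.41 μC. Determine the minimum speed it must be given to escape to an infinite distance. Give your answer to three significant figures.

To just escape, total mechanical energy must reach zero at infinity: ½mv²_min + U = 0, so ½mv²_min = −U = |kQq|/r.
|U| = |kQq|/r = (8.99×10⁹ N·m²/C²)(3.41×10⁻⁶)(3.05×10⁻⁶)/(0.266) = 0.352 J.
v_min = √(2|U|/m) = √(2·0.352/0.0428) = 4.05 m/s.

4.05 m/s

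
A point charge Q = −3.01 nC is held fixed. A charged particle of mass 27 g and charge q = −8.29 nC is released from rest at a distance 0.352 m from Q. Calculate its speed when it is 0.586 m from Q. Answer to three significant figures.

Only the electrostatic force acts, so mechanical energy is conserved: ½mv² = U₁ − U₂ = kQq(1/r₁ − 1/r₂).
U₁ − U₂ = (8.99×10⁹ N·m²/C²)(-3.01×10⁻⁹ C)(-8.29×10⁻⁹ C)(1/0.352 − 1/0.586) = 2.54×10⁻⁷ J.
v = √(2·2.54×10⁻⁷/0.0270) = 4.34×10⁻³ m/s.

4.34×10⁻³ m/s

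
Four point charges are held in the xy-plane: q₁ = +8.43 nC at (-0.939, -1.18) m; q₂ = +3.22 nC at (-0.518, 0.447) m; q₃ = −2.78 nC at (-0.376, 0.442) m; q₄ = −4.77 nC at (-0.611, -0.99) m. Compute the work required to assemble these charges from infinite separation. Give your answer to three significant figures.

The assembly work is the sum of pairwise potential energies, U = Σ_{i<j} kqᵢqⱼ/rᵢⱼ.
Pair separations: r₁₂ = 1.68 m, r₁₃ = 1.72 m, r₁₄ = 0.379 m, r₂₃ = 0.142 m, r₂₄ = 1.44 m, r₃₄ = 1.45 m.
Summing all 6 pair terms gives U = -1.51×10⁻⁶ J.

-1.51×10⁻⁶ J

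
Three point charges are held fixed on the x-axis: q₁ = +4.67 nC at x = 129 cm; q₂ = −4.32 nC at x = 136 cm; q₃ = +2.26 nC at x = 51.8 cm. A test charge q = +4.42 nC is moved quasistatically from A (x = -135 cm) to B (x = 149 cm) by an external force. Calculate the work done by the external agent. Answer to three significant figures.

For quasistatic motion the external work equals the change in potential energy: W_ext = qΔV = q(V_B − V_A).
At A: distances to the source charges are 2.64 m, 2.71 m, 1.87 m; V_A = Σ kqᵢ/rᵢ = 12.4 V.
At B: distances to the source charges are 0.200 m, 0.130 m, 0.972 m; V_B = Σ kqᵢ/rᵢ = -67.9 V.
ΔV = V_B − V_A = -80.4 V.
W_ext = qΔV = (4.42×10⁻⁹ C)(-80.4 V) = -3.55×10⁻⁷ J.

-3.55×10⁻⁷ J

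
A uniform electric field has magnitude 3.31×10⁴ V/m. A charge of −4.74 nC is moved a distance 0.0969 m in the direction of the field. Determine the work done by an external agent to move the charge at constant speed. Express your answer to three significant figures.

The potential change for a displacement 0.0969 m in the direction of the field is ΔV = −Ed = -3210 V.
W_ext = qΔV = 1.52×10⁻⁵ J.

1.52×10⁻⁵ J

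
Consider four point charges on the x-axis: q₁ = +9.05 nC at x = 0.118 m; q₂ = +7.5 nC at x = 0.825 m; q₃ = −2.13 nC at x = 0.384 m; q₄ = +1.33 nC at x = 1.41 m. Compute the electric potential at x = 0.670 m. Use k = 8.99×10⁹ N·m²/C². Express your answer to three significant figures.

The total potential is the scalar sum of each charge's contribution, V = Σ kqᵢ/rᵢ.
Distances from the field point to each charge: r₁ = 0.552 m, r₂ = 0.155 m, r₃ = 0.286 m, r₄ = 0.740 m.
V = k[(9.05×10⁻⁹)/(0.552) + (7.50×10⁻⁹)/(0.155) + (-2.13×10⁻⁹)/(0.286) + (1.33×10⁻⁹)/(0.740)] = 532 V.

532 V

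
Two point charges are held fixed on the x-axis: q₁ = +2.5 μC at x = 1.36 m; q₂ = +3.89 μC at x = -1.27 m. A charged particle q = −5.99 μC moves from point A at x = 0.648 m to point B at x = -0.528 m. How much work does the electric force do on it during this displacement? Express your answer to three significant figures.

The work done by the electric force is W_field = −ΔU = −q(V_B − V_A) = q(V_A − V_B).
At A: distances to the source charges are 0.712 m, 1.92 m; V_A = Σ kqᵢ/rᵢ = 4.98×10⁴ V.
At B: distances to the source charges are 1.89 m, 0.742 m; V_B = Σ kqᵢ/rᵢ = 5.90×10⁴ V.
ΔV = V_B − V_A = 9240 V.
W_field = −qΔV = −(-5.99×10⁻⁶ C)(9240 V) = 0.0553 J.

0.0553 J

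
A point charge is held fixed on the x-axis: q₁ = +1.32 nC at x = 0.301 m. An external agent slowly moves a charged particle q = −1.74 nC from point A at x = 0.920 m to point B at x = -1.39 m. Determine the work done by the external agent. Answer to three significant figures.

For quasistatic motion the external work equals the change in potential energy: W_ext = qΔV = q(V_B − V_A).
At A: distance to the source charge is 0.619 m; V_A = kq₁/r = 19.2 V.
At B: distance to the source charge is 1.69 m; V_B = kq₁/r = 7.02 V.
ΔV = V_B − V_A = -12.2 V.
W_ext = qΔV = (-1.74×10⁻⁹ C)(-12.2 V) = 2.11×10⁻⁸ J.

2.11×10⁻⁸ J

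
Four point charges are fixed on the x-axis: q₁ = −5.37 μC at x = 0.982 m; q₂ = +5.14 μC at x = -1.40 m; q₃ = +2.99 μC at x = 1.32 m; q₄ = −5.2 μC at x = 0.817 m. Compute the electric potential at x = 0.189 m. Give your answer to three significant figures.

-8.25×10⁴ V

The total potential is the scalar sum of each charge's contribution, V = Σ kqᵢ/rᵢ.
Distances from the field point to each charge: r₁ = 0.793 m, r₂ = 1.59 m, r₃ = 1.13 m, r₄ = 0.628 m.
V = k[(-5.37×10⁻⁶)/(0.793) + (5.14×10⁻⁶)/(1.59) + (2.99×10⁻⁶)/(1.13) + (-5.20×10⁻⁶)/(0.628)] = -8.25×10⁴ V.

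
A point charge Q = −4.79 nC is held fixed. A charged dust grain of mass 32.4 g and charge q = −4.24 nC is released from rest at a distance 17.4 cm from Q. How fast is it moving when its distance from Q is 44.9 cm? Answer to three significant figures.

6.30×10⁻³ m/s

Only the electrostatic force acts, so mechanical energy is conserved: ½mv² = U₁ − U₂ = kQq(1/r₁ − 1/r₂).
U₁ − U₂ = (8.99×10⁹ N·m²/C²)(-4.79×10⁻⁹ C)(-4.24×10⁻⁹ C)(1/0.174 − 1/0.449) = 6.43×10⁻⁷ J.
v = √(2·6.43×10⁻⁷/0.0324) = 6.30×10⁻³ m/s.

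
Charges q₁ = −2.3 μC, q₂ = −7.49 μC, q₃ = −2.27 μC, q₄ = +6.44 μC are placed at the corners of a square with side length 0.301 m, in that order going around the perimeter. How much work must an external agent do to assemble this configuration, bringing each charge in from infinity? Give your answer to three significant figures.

The work to assemble the configuration equals its total potential energy, U = Σ kqᵢqⱼ/rᵢⱼ over all pairs.
The four side pairs have separation 0.301 m and the two diagonal pairs 0.426 m.
Summing all 6 pair terms gives U = -0.765 J.

-0.765 J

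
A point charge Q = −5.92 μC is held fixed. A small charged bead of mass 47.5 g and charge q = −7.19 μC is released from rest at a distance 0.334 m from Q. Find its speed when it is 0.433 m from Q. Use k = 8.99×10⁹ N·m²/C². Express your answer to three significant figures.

Only the electrostatic force acts, so mechanical energy is conserved: ½mv² = U₁ − U₂ = kQq(1/r₁ − 1/r₂).
U₁ − U₂ = (8.99×10⁹ N·m²/C²)(-5.92×10⁻⁶ C)(-7.19×10⁻⁶ C)(1/0.334 − 1/0.433) = 0.262 J.
v = √(2·0.262/0.0475) = 3.32 m/s.

3.32 m/s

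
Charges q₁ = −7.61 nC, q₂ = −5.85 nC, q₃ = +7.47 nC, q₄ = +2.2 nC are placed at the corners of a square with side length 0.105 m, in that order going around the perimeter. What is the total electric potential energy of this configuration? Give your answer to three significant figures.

The work to assemble the configuration equals its total potential energy, U = Σ kqᵢqⱼ/rᵢⱼ over all pairs.
The four side pairs have separation 0.105 m and the two diagonal pairs 0.148 m.
Summing all 6 pair terms gives U = -4.18×10⁻⁶ J.

-4.18×10⁻⁶ J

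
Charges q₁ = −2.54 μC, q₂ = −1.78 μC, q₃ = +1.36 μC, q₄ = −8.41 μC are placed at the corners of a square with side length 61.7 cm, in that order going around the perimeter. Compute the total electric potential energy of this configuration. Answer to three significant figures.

The assembly work is the sum of pairwise potential energies, U = Σ_{i<j} kqᵢqⱼ/rᵢⱼ.
The four side pairs have separation 0.617 m and the two diagonal pairs 0.873 m.
Summing all 6 pair terms gives U = 0.294 J.

0.294 J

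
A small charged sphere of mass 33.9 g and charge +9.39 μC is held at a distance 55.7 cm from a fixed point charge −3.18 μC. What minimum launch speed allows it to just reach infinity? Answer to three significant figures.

To just escape, total mechanical energy must reach zero at infinity: ½mv²_min + U = 0, so ½mv²_min = −U = |kQq|/r.
|U| = |kQq|/r = (8.99×10⁹ N·m²/C²)(3.18×10⁻⁶)(9.39×10⁻⁶)/(0.557) = 0.482 J.
v_min = √(2|U|/m) = √(2·0.482/0.0339) = 5.33 m/s.

5.33 m/s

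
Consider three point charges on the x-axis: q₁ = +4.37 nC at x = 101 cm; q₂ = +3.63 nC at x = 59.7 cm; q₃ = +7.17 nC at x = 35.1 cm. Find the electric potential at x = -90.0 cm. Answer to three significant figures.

Electric potential is a scalar, so the contributions from each charge add algebraically: V = Σ kqᵢ/rᵢ.
Distances from the field point to each charge: r₁ = 1.91 m, r₂ = 1.50 m, r₃ = 1.25 m.
V = k[(4.37×10⁻⁹)/(1.91) + (3.63×10⁻⁹)/(1.50) + (7.17×10⁻⁹)/(1.25)] = 93.9 V.

93.9 V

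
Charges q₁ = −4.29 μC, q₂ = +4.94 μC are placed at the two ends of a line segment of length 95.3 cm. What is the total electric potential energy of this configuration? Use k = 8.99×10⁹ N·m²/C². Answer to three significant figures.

The assembly work is the sum of pairwise potential energies, U = Σ_{i<j} kqᵢqⱼ/rᵢⱼ.
The separation is r = 0.953 m.
U = (-0.200) = -0.200 J.

-0.200 J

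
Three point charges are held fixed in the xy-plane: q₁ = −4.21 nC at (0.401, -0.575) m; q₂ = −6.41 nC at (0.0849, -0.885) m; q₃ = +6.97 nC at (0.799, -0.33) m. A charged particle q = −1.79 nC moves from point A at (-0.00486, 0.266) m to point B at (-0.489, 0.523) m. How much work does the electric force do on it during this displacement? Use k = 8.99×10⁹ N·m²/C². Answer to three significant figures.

6.64×10⁻⁹ J

The work done by the electric force is W_field = −ΔU = −q(V_B − V_A) = q(V_A − V_B).
At A: distances to the source charges are 0.934 m, 1.15 m, 1.00 m; V_A = Σ kqᵢ/rᵢ = -27.8 V.
At B: distances to the source charges are 1.41 m, 1.52 m, 1.54 m; V_B = Σ kqᵢ/rᵢ = -24.1 V.
ΔV = V_B − V_A = 3.71 V.
W_field = −qΔV = −(-1.79×10⁻⁹ C)(3.71 V) = 6.64×10⁻⁹ J.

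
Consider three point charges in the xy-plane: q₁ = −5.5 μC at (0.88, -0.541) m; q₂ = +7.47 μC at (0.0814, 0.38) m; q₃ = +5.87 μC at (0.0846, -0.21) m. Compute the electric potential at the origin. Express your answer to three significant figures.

Electric potential is a scalar, so the contributions from each charge add algebraically: V = Σ kqᵢ/rᵢ.
Distances from the field point to each charge: r₁ = 1.03 m, r₂ = 0.389 m, r₃ = 0.226 m.
V = k[(-5.50×10⁻⁶)/(1.03) + (7.47×10⁻⁶)/(0.389) + (5.87×10⁻⁶)/(0.226)] = 3.58×10⁵ V.

3.58×10⁵ V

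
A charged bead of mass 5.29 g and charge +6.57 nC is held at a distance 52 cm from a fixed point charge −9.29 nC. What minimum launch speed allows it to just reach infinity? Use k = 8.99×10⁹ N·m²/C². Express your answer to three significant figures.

To just escape, total mechanical energy must reach zero at infinity: ½mv²_min + U = 0, so ½mv²_min = −U = |kQq|/r.
|U| = |kQq|/r = (8.99×10⁹ N·m²/C²)(9.29×10⁻⁹)(6.57×10⁻⁹)/(0.520) = 1.06×10⁻⁶ J.
v_min = √(2|U|/m) = √(2·1.06×10⁻⁶/5.29×10⁻³) = 0.0200 m/s.

0.0200 m/s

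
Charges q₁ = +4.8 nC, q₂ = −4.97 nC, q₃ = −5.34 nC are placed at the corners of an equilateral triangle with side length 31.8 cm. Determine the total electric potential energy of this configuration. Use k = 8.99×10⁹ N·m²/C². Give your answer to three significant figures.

The work to assemble the configuration equals its total potential energy, U = Σ kqᵢqⱼ/rᵢⱼ over all pairs.
All three pair separations equal the side length, 0.318 m.
U = (-6.74×10⁻⁷) + (-7.25×10⁻⁷) + (7.50×10⁻⁷) = -6.49×10⁻⁷ J.

-6.49×10⁻⁷ J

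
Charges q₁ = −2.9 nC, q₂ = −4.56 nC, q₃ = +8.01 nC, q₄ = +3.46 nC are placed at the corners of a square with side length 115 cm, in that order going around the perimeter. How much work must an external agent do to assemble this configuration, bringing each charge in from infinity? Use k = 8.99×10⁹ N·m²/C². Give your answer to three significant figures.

The assembly work is the sum of pairwise potential energies, U = Σ_{i<j} kqᵢqⱼ/rᵢⱼ.
The four side pairs have separation 1.15 m and the two diagonal pairs 1.63 m.
Summing all 6 pair terms gives U = -2.60×10⁻⁷ J.

-2.60×10⁻⁷ J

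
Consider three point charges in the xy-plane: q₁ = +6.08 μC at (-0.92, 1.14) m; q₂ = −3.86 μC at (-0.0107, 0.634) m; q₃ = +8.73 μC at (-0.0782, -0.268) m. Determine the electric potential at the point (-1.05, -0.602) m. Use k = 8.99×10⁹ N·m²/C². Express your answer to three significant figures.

8.62×10⁴ V

The total potential is the scalar sum of each charge's contribution, V = Σ kqᵢ/rᵢ.
Distances from the field point to each charge: r₁ = 1.75 m, r₂ = 1.61 m, r₃ = 1.03 m.
V = k[(6.08×10⁻⁶)/(1.75) + (-3.86×10⁻⁶)/(1.61) + (8.73×10⁻⁶)/(1.03)] = 8.62×10⁴ V.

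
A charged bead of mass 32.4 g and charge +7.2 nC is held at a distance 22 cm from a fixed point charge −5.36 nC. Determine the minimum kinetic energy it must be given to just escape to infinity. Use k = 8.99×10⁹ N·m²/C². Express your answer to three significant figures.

1.58×10⁻⁶ J

To just escape, total mechanical energy must reach zero at infinity: ½mv²_min + U = 0, so ½mv²_min = −U = |kQq|/r.
|U| = |kQq|/r = (8.99×10⁹ N·m²/C²)(5.36×10⁻⁹)(7.20×10⁻⁹)/(0.220) = 1.58×10⁻⁶ J.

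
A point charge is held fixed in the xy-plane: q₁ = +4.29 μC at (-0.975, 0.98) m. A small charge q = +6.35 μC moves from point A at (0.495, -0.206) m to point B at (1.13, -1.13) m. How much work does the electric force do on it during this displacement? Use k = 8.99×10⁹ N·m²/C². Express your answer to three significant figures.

The work done by the electric force is W_field = −ΔU = −q(V_B − V_A) = q(V_A − V_B).
At A: distance to the source charge is 1.89 m; V_A = kq₁/r = 2.04×10⁴ V.
At B: distance to the source charge is 2.98 m; V_B = kq₁/r = 1.29×10⁴ V.
ΔV = V_B − V_A = -7480 V.
W_field = −qΔV = −(6.35×10⁻⁶ C)(-7480 V) = 0.0475 J.

0.0475 J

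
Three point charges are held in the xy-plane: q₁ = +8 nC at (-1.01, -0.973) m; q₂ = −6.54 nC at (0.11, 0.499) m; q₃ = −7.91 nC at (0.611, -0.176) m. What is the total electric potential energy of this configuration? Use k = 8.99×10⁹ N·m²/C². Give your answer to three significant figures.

The work to assemble the configuration equals its total potential energy, U = Σ kqᵢqⱼ/rᵢⱼ over all pairs.
Pair separations: r₁₂ = 1.85 m, r₁₃ = 1.81 m, r₂₃ = 0.841 m.
U = (-2.54×10⁻⁷) + (-3.15×10⁻⁷) + (5.53×10⁻⁷) = -1.60×10⁻⁸ J.

-1.60×10⁻⁸ J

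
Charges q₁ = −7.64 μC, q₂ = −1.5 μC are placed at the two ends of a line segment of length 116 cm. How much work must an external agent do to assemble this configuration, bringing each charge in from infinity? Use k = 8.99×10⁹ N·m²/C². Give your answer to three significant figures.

0.0888 J

The assembly work is the sum of pairwise potential energies, U = Σ_{i<j} kqᵢqⱼ/rᵢⱼ.
The separation is r = 1.16 m.
U = (0.0888) = 0.0888 J.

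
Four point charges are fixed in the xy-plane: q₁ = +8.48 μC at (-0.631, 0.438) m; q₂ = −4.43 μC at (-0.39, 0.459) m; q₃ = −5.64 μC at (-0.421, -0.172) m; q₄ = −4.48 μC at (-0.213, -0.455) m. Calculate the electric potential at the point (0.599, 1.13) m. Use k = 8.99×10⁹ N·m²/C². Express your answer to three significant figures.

Electric potential is a scalar, so the contributions from each charge add algebraically: V = Σ kqᵢ/rᵢ.
Distances from the field point to each charge: r₁ = 1.41 m, r₂ = 1.20 m, r₃ = 1.65 m, r₄ = 1.78 m.
V = k[(8.48×10⁻⁶)/(1.41) + (-4.43×10⁻⁶)/(1.20) + (-5.64×10⁻⁶)/(1.65) + (-4.48×10⁻⁶)/(1.78)] = -3.26×10⁴ V.

-3.26×10⁴ V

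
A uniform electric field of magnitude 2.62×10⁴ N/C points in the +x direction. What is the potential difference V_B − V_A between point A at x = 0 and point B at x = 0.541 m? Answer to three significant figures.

In a uniform field, potential decreases in the direction of E: V_B − V_A = −E·Δx.
V_B − V_A = −(2.62×10⁴ V/m)(0.541 m) = -1.42×10⁴ V.

-1.42×10⁴ V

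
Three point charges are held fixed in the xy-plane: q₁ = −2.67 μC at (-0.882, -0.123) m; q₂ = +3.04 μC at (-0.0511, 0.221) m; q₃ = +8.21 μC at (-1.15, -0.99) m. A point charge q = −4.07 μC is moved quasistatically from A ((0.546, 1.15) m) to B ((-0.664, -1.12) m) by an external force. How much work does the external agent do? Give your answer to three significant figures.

For quasistatic motion the external work equals the change in potential energy: W_ext = qΔV = q(V_B − V_A).
At A: distances to the source charges are 1.91 m, 1.10 m, 2.73 m; V_A = Σ kqᵢ/rᵢ = 3.92×10⁴ V.
At B: distances to the source charges are 1.02 m, 1.47 m, 0.503 m; V_B = Σ kqᵢ/rᵢ = 1.42×10⁵ V.
ΔV = V_B − V_A = 1.02×10⁵ V.
W_ext = qΔV = (-4.07×10⁻⁶ C)(1.02×10⁵ V) = -0.417 J.

-0.417 J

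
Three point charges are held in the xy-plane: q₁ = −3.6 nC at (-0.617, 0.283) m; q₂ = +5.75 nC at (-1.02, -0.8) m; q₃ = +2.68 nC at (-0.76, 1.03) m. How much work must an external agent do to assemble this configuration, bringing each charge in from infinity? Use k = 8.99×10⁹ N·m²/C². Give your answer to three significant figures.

-2.00×10⁻⁷ J

The assembly work is the sum of pairwise potential energies, U = Σ_{i<j} kqᵢqⱼ/rᵢⱼ.
Pair separations: r₁₂ = 1.16 m, r₁₃ = 0.761 m, r₂₃ = 1.85 m.
U = (-1.61×10⁻⁷) + (-1.14×10⁻⁷) + (7.49×10⁻⁸) = -2.00×10⁻⁷ J.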